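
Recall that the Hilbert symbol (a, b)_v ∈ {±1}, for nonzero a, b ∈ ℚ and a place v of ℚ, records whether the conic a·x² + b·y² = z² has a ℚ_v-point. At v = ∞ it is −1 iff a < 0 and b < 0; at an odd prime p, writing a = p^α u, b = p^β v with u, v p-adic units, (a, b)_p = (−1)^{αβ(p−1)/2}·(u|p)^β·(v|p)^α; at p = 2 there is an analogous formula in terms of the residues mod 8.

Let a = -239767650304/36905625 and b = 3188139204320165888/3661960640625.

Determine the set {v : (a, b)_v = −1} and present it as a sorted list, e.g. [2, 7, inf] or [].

Mod squares: a ≡ -1729, b ≡ 23. Check v ∈ {∞, 2, 3, 5, 7, 13, 19, 23}.
v=∞: -1729 < 0 and 23 > 0  ⇒  (a,b)_∞ = +1.
v=2: v_2(a)=18, v_2(b)=32; units ≡ 7, 7 (mod 8); ε·ε+αω+βω = 1·1+18·0+32·0 ≡ 1  ⇒  (a,b)_2 = -1.
v=19: a=19^1·(≡17), b=19^2·(≡17) mod 19; (17|19)=+1, (17|19)=+1; (−1)^{1·2·9}·(+1)^2·(+1)^1 = +1.
v=3: a=3^-10·(≡2), b=3^-14·(≡2) mod 3; (2|3)=-1, (2|3)=-1; (−1)^{-10·-14·1}·(-1)^-14·(-1)^-10 = +1.
v=13: a=13^1·(≡9), b=13^2·(≡1) mod 13; (9|13)=+1, (1|13)=+1; (−1)^{1·2·6}·(+1)^2·(+1)^1 = +1.
v=7: a=7^1·(≡6), b=7^-2·(≡1) mod 7; (6|7)=-1, (1|7)=+1; (−1)^{1·-2·3}·(-1)^-2·(+1)^1 = +1.
v=23: a=23^2·(≡7), b=23^3·(≡16) mod 23; (7|23)=-1, (16|23)=+1; (−1)^{2·3·11}·(-1)^3·(+1)^2 = -1.
v=5: a=5^-4·(≡4), b=5^-6·(≡3) mod 5; (4|5)=+1, (3|5)=-1; (−1)^{-4·-6·2}·(+1)^-6·(-1)^-4 = +1.
Ram(-1729, 23) = {2, 23}; no ℚ_2-point on the conic.

[2, 23]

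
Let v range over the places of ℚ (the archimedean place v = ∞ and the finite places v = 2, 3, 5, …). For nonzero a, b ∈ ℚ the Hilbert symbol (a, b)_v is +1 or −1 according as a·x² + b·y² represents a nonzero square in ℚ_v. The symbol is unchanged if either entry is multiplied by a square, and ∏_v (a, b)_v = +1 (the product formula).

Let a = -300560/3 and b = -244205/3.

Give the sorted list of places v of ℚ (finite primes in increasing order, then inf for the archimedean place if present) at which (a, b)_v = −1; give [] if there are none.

[3, 5, 13, inf]

(a, b) ≡ (-195, -15) mod (ℚ^×)²; places V = {2, 3, 5, 13, 17, ∞}.
(a,b)_13: α=1, u≡11; β=2, v≡8 (mod 13); (11|13)=-1, (8|13)=-1; sign (−1)^0·-1^2·-1^1 = -1.
(a,b)_2: α=4, β=0; u≡5, v≡1 (mod 8); ε(u)ε(v)=0·0, αω(v)=4·0, βω(u)=0·1; sum ≡ 0  ⇒  +1.
(a,b)_5: α=1, u≡1; β=1, v≡3 (mod 5); (1|5)=+1, (3|5)=-1; sign (−1)^0·+1^1·-1^1 = -1.
(a,b)_17: α=2, u≡16; β=2, v≡13 (mod 17); (16|17)=+1, (13|17)=+1; sign (−1)^0·+1^2·+1^2 = +1.
(a,b)_∞: sgn(-195)=−, sgn(-15)=−, so -1.
(a,b)_3: α=-1, u≡1; β=-1, v≡1 (mod 3); (1|3)=+1, (1|3)=+1; sign (−1)^1·+1^-1·+1^-1 = -1.
|Ram(-195, -15)| = 4, even; anisotropic at {3, 5, 13, ∞}.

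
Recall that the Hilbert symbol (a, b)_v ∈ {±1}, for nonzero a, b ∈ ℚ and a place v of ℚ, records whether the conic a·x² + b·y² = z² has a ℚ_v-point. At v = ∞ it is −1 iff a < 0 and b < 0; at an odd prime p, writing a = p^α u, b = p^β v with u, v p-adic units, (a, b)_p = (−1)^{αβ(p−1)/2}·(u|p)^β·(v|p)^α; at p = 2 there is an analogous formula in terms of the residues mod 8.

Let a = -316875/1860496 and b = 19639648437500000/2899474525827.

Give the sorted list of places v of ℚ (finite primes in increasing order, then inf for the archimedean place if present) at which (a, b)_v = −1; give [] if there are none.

(a, b) ≡ (-3, 3570) mod (ℚ^×)²; places V = {2, 3, 5, 7, 11, 13, 17, 31, ∞}.
(a,b)_11: α=-2, u≡10; β=-2, v≡8 (mod 11); (10|11)=-1, (8|11)=-1; sign (−1)^0·-1^-2·-1^-2 = +1.
(a,b)_17: α=0, u≡12; β=1, v≡12 (mod 17); (12|17)=-1, (12|17)=-1; sign (−1)^0·-1^1·-1^0 = -1.
(a,b)_31: α=-2, u≡16; β=-6, v≡20 (mod 31); (16|31)=+1, (20|31)=+1; sign (−1)^0·+1^-6·+1^-2 = +1.
(a,b)_13: α=2, u≡10; β=2, v≡2 (mod 13); (10|13)=+1, (2|13)=-1; sign (−1)^0·+1^2·-1^2 = +1.
(a,b)_5: α=4, u≡3; β=15, v≡1 (mod 5); (3|5)=-1, (1|5)=+1; sign (−1)^0·-1^15·+1^4 = -1.
(a,b)_3: α=1, u≡2; β=-3, v≡2 (mod 3); (2|3)=-1, (2|3)=-1; sign (−1)^1·-1^-3·-1^1 = -1.
(a,b)_2: α=-4, β=5; u≡5, v≡1 (mod 8); ε(u)ε(v)=0·0, αω(v)=-4·0, βω(u)=5·1; sum ≡ 1  ⇒  -1.
(a,b)_7: α=0, u≡1; β=1, v≡6 (mod 7); (1|7)=+1, (6|7)=-1; sign (−1)^0·+1^1·-1^0 = +1.
(a,b)_∞: sgn(-3)=−, sgn(3570)=+, so +1.
(-3, 3570 / ℚ) ramifies at {2, 3, 5, 17}: a division algebra.

[2, 3, 5, 17]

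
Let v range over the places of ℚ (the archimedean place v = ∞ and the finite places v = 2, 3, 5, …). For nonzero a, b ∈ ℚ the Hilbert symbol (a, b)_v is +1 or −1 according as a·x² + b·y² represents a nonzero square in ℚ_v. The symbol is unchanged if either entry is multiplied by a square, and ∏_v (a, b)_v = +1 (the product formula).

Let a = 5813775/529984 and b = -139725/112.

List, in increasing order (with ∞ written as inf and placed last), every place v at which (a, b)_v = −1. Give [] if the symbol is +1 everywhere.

[23, 29]

(a, b) ≡ (319, -483) mod (ℚ^×)²; places V = {2, 3, 5, 7, 11, 13, 23, 29, ∞}.
(a,b)_2: α=-6, β=-4; u≡7, v≡5 (mod 8); ε(u)ε(v)=1·0, αω(v)=-6·1, βω(u)=-4·0; sum ≡ 0  ⇒  +1.
(a,b)_3: α=6, u≡1; β=5, v≡1 (mod 3); (1|3)=+1, (1|3)=+1; sign (−1)^0·+1^5·+1^6 = +1.
(a,b)_∞: sgn(319)=+, sgn(-483)=−, so +1.
(a,b)_29: α=1, u≡3; β=0, v≡8 (mod 29); (3|29)=-1, (8|29)=-1; sign (−1)^0·-1^0·-1^1 = -1.
(a,b)_5: α=2, u≡4; β=2, v≡3 (mod 5); (4|5)=+1, (3|5)=-1; sign (−1)^0·+1^2·-1^2 = +1.
(a,b)_11: α=1, u≡2; β=0, v≡4 (mod 11); (2|11)=-1, (4|11)=+1; sign (−1)^0·-1^0·+1^1 = +1.
(a,b)_23: α=0, u≡10; β=1, v≡1 (mod 23); (10|23)=-1, (1|23)=+1; sign (−1)^0·-1^1·+1^0 = -1.
(a,b)_7: α=-2, u≡2; β=-1, v≡1 (mod 7); (2|7)=+1, (1|7)=+1; sign (−1)^0·+1^-1·+1^-2 = +1.
(a,b)_13: α=-2, u≡2; β=0, v≡8 (mod 13); (2|13)=-1, (8|13)=-1; sign (−1)^0·-1^0·-1^-2 = +1.
Ram(319, -483) = {23, 29}; no ℚ_23-point on the conic.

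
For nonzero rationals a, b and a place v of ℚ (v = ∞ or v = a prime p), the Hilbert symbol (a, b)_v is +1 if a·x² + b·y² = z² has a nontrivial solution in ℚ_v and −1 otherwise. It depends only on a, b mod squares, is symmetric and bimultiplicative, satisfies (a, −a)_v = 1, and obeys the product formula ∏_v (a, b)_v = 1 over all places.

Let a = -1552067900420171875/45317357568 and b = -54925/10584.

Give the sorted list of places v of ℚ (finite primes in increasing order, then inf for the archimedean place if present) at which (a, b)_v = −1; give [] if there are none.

[2, 13, 17, inf]

(a, b) ≡ (-243542, -78) mod (ℚ^×)²; places V = {2, 3, 5, 7, 13, 17, 19, 29, ∞}.
(a,b)_7: α=-4, u≡4; β=-2, v≡3 (mod 7); (4|7)=+1, (3|7)=-1; sign (−1)^0·+1^-2·-1^-4 = +1.
(a,b)_17: α=1, u≡3; β=0, v≡7 (mod 17); (3|17)=-1, (7|17)=-1; sign (−1)^0·-1^0·-1^1 = -1.
(a,b)_3: α=-2, u≡1; β=-3, v≡1 (mod 3); (1|3)=+1, (1|3)=+1; sign (−1)^0·+1^-3·+1^-2 = +1.
(a,b)_5: α=6, u≡3; β=2, v≡2 (mod 5); (3|5)=-1, (2|5)=-1; sign (−1)^0·-1^2·-1^6 = +1.
(a,b)_19: α=1, u≡5; β=0, v≡4 (mod 19); (5|19)=+1, (4|19)=+1; sign (−1)^0·+1^0·+1^1 = +1.
(a,b)_13: α=9, u≡10; β=3, v≡7 (mod 13); (10|13)=+1, (7|13)=-1; sign (−1)^0·+1^3·-1^9 = -1.
(a,b)_2: α=-21, β=-3; u≡5, v≡1 (mod 8); ε(u)ε(v)=0·0, αω(v)=-21·0, βω(u)=-3·1; sum ≡ 1  ⇒  -1.
(a,b)_∞: sgn(-243542)=−, sgn(-78)=−, so -1.
(a,b)_29: α=1, u≡12; β=0, v≡28 (mod 29); (12|29)=-1, (28|29)=+1; sign (−1)^0·-1^0·+1^1 = +1.
|Ram(-243542, -78)| = 4, even; anisotropic at {2, 13, 17, ∞}.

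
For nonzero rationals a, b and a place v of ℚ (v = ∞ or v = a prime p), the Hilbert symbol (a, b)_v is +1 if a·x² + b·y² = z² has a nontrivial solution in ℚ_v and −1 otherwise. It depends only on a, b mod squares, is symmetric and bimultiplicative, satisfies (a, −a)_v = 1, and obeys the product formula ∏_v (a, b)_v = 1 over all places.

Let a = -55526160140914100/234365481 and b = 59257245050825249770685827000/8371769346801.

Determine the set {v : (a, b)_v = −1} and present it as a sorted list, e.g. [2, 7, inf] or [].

[]

(a, b) ≡ (-29, 430) mod (ℚ^×)²; places V = {2, 3, 5, 7, 11, 29, 43, ∞}.
(a,b)_7: α=-2, u≡3; β=-4, v≡3 (mod 7); (3|7)=-1, (3|7)=-1; sign (−1)^0·-1^-4·-1^-2 = +1.
(a,b)_3: α=-14, u≡1; β=-20, v≡1 (mod 3); (1|3)=+1, (1|3)=+1; sign (−1)^0·+1^-20·+1^-14 = +1.
(a,b)_∞: sgn(-29)=−, sgn(430)=+, so +1.
(a,b)_43: α=2, u≡11; β=3, v≡24 (mod 43); (11|43)=+1, (24|43)=+1; sign (−1)^0·+1^3·+1^2 = +1.
(a,b)_29: α=5, u≡24; β=10, v≡22 (mod 29); (24|29)=+1, (22|29)=+1; sign (−1)^0·+1^10·+1^5 = +1.
(a,b)_5: α=2, u≡1; β=3, v≡1 (mod 5); (1|5)=+1, (1|5)=+1; sign (−1)^0·+1^3·+1^2 = +1.
(a,b)_2: α=2, β=3; u≡3, v≡7 (mod 8); ε(u)ε(v)=1·1, αω(v)=2·0, βω(u)=3·1; sum ≡ 0  ⇒  +1.
(a,b)_11: α=4, u≡5; β=6, v≡4 (mod 11); (5|11)=+1, (4|11)=+1; sign (−1)^0·+1^6·+1^4 = +1.
Ram(a, b) = ∅: the form -29·x² + 430·y² − z² is isotropic over every ℚ_v, so by Hasse–Minkowski it is isotropic over ℚ.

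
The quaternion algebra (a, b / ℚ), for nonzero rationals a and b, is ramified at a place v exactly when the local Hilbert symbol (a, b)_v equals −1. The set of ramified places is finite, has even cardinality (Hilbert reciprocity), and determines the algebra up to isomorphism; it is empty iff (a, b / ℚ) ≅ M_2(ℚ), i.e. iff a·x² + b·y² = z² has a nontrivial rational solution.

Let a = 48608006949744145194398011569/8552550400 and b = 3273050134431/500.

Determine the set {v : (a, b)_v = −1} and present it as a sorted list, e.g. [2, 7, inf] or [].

[3, 7, 19, 29]

Mod squares: a ≡ 12369, b ≡ 94395. Check v ∈ {∞, 2, 3, 5, 7, 11, 17, 19, 29, 31}.
v=29: a=29^2·(≡27), b=29^1·(≡6) mod 29; (27|29)=-1, (6|29)=+1; (−1)^{2·1·14}·(-1)^1·(+1)^2 = -1.
v=∞: 12369 > 0 and 94395 > 0  ⇒  (a,b)_∞ = +1.
v=31: a=31^3·(≡23), b=31^1·(≡10) mod 31; (23|31)=-1, (10|31)=+1; (−1)^{3·1·15}·(-1)^1·(+1)^3 = +1.
v=7: a=7^5·(≡5), b=7^3·(≡5) mod 7; (5|7)=-1, (5|7)=-1; (−1)^{5·3·3}·(-1)^3·(-1)^5 = -1.
v=19: a=19^7·(≡11), b=19^2·(≡10) mod 19; (11|19)=+1, (10|19)=-1; (−1)^{7·2·9}·(+1)^2·(-1)^7 = -1.
v=11: a=11^0·(≡3), b=11^2·(≡9) mod 11; (3|11)=+1, (9|11)=+1; (−1)^{0·2·5}·(+1)^2·(+1)^0 = +1.
v=2: v_2(a)=-12, v_2(b)=-2; units ≡ 1, 3 (mod 8); ε·ε+αω+βω = 0·1+-12·1+-2·0 ≡ 0  ⇒  (a,b)_2 = +1.
v=5: a=5^-2·(≡4), b=5^-3·(≡4) mod 5; (4|5)=+1, (4|5)=+1; (−1)^{-2·-3·2}·(+1)^-3·(+1)^-2 = +1.
v=3: a=3^17·(≡1), b=3^5·(≡1) mod 3; (1|3)=+1, (1|3)=+1; (−1)^{17·5·1}·(+1)^5·(+1)^17 = -1.
v=17: a=17^-4·(≡12), b=17^0·(≡7) mod 17; (12|17)=-1, (7|17)=-1; (−1)^{-4·0·8}·(-1)^0·(-1)^-4 = +1.
|Ram(12369, 94395)| = 4, even; anisotropic at {3, 7, 19, 29}.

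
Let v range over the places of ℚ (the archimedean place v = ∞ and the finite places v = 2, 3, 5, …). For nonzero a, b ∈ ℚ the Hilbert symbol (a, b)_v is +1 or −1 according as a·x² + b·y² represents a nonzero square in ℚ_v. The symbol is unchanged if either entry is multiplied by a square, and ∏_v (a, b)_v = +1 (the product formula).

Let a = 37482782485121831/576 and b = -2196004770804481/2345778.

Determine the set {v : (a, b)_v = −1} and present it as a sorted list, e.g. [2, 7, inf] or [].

(a, b) ≡ (16031, -6350162) mod (ℚ^×)²; places V = {2, 3, 7, 11, 13, 17, 19, 23, 37, 41, ∞}.
(a,b)_37: α=2, u≡16; β=1, v≡19 (mod 37); (16|37)=+1, (19|37)=-1; sign (−1)^0·+1^1·-1^2 = +1.
(a,b)_7: α=0, u≡2; β=3, v≡5 (mod 7); (2|7)=+1, (5|7)=-1; sign (−1)^0·+1^3·-1^0 = +1.
(a,b)_3: α=-2, u≡2; β=-2, v≡1 (mod 3); (2|3)=-1, (1|3)=+1; sign (−1)^0·-1^-2·+1^-2 = +1.
(a,b)_19: α=0, u≡3; β=-4, v≡14 (mod 19); (3|19)=-1, (14|19)=-1; sign (−1)^0·-1^-4·-1^0 = +1.
(a,b)_11: α=2, u≡4; β=0, v≡2 (mod 11); (4|11)=+1, (2|11)=-1; sign (−1)^0·+1^0·-1^2 = +1.
(a,b)_41: α=1, u≡12; β=1, v≡33 (mod 41); (12|41)=-1, (33|41)=+1; sign (−1)^0·-1^1·+1^1 = -1.
(a,b)_13: α=2, u≡7; β=3, v≡1 (mod 13); (7|13)=-1, (1|13)=+1; sign (−1)^0·-1^3·+1^2 = -1.
(a,b)_17: α=5, u≡4; β=4, v≡16 (mod 17); (4|17)=+1, (16|17)=+1; sign (−1)^0·+1^4·+1^5 = +1.
(a,b)_2: α=-6, β=-1; u≡7, v≡7 (mod 8); ε(u)ε(v)=1·1, αω(v)=-6·0, βω(u)=-1·0; sum ≡ 1  ⇒  -1.
(a,b)_23: α=1, u≡10; β=1, v≡22 (mod 23); (10|23)=-1, (22|23)=-1; sign (−1)^1·-1^1·-1^1 = -1.
(a,b)_∞: sgn(16031)=+, sgn(-6350162)=−, so +1.
Ram(16031, -6350162) = {2, 13, 23, 41}; no ℚ_2-point on the conic.

[2, 13, 23, 41]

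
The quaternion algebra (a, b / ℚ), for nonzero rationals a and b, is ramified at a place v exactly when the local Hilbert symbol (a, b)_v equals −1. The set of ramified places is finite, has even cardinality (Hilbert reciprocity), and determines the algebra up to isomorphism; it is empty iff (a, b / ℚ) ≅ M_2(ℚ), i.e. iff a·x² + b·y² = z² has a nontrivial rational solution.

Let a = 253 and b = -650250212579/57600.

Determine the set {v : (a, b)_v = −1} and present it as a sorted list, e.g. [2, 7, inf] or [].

[]

Mod squares: a ≡ 253, b ≡ -11. Check v ∈ {∞, 2, 3, 5, 11, 23, 31}.
v=3: a=3^0·(≡1), b=3^-2·(≡1) mod 3; (1|3)=+1, (1|3)=+1; (−1)^{0·-2·1}·(+1)^-2·(+1)^0 = +1.
v=31: a=31^0·(≡5), b=31^4·(≡2) mod 31; (5|31)=+1, (2|31)=+1; (−1)^{0·4·15}·(+1)^4·(+1)^0 = +1.
v=2: v_2(a)=0, v_2(b)=-8; units ≡ 5, 5 (mod 8); ε·ε+αω+βω = 0·0+0·1+-8·1 ≡ 0  ⇒  (a,b)_2 = +1.
v=∞: 253 > 0 and -11 < 0  ⇒  (a,b)_∞ = +1.
v=11: a=11^1·(≡1), b=11^3·(≡7) mod 11; (1|11)=+1, (7|11)=-1; (−1)^{1·3·5}·(+1)^3·(-1)^1 = +1.
v=5: a=5^0·(≡3), b=5^-2·(≡4) mod 5; (3|5)=-1, (4|5)=+1; (−1)^{0·-2·2}·(-1)^-2·(+1)^0 = +1.
v=23: a=23^1·(≡11), b=23^2·(≡18) mod 23; (11|23)=-1, (18|23)=+1; (−1)^{1·2·11}·(-1)^2·(+1)^1 = +1.
Every local symbol is +1, so the conic 253·x² + -11·y² = z² has ℚ_v-points for all v and hence a ℚ-point; (a, b / ℚ) ≅ M_2(ℚ).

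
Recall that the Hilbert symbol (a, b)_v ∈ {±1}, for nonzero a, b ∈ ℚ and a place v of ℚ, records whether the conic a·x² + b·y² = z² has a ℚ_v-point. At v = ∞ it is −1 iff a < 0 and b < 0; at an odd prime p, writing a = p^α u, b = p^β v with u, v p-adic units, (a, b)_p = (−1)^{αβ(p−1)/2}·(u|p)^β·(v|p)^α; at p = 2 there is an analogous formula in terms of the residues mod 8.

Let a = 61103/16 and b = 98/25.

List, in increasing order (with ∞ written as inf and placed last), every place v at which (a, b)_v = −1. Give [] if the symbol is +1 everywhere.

(a, b) ≡ (1247, 2) mod (ℚ^×)²; places V = {2, 5, 7, 29, 43, ∞}.
(a,b)_∞: sgn(1247)=+, sgn(2)=+, so +1.
(a,b)_5: α=0, u≡3; β=-2, v≡3 (mod 5); (3|5)=-1, (3|5)=-1; sign (−1)^0·-1^-2·-1^0 = +1.
(a,b)_7: α=2, u≡4; β=2, v≡4 (mod 7); (4|7)=+1, (4|7)=+1; sign (−1)^0·+1^2·+1^2 = +1.
(a,b)_29: α=1, u≡3; β=0, v≡19 (mod 29); (3|29)=-1, (19|29)=-1; sign (−1)^0·-1^0·-1^1 = -1.
(a,b)_43: α=1, u≡27; β=0, v≡28 (mod 43); (27|43)=-1, (28|43)=-1; sign (−1)^0·-1^0·-1^1 = -1.
(a,b)_2: α=-4, β=1; u≡7, v≡1 (mod 8); ε(u)ε(v)=1·0, αω(v)=-4·0, βω(u)=1·0; sum ≡ 0  ⇒  +1.
Ram(1247, 2) = {29, 43}; no ℚ_29-point on the conic.

[29, 43]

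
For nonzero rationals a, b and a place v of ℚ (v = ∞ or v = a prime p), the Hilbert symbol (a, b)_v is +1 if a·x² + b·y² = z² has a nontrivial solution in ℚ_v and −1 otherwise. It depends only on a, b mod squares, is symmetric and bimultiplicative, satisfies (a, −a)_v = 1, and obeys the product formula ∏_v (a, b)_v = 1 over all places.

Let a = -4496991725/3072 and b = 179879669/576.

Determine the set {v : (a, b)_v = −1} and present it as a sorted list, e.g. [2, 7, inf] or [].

(a, b) ≡ (-1867263, 622421) mod (ℚ^×)²; places V = {2, 3, 5, 17, 19, 41, 47, ∞}.
(a,b)_2: α=-10, β=-6; u≡1, v≡5 (mod 8); ε(u)ε(v)=0·0, αω(v)=-10·1, βω(u)=-6·0; sum ≡ 0  ⇒  +1.
(a,b)_17: α=3, u≡9; β=3, v≡11 (mod 17); (9|17)=+1, (11|17)=-1; sign (−1)^0·+1^3·-1^3 = -1.
(a,b)_47: α=1, u≡22; β=1, v≡21 (mod 47); (22|47)=-1, (21|47)=+1; sign (−1)^1·-1^1·+1^1 = +1.
(a,b)_3: α=-1, u≡1; β=-2, v≡2 (mod 3); (1|3)=+1, (2|3)=-1; sign (−1)^0·+1^-2·-1^-1 = -1.
(a,b)_∞: sgn(-1867263)=−, sgn(622421)=+, so +1.
(a,b)_5: α=2, u≡3; β=0, v≡4 (mod 5); (3|5)=-1, (4|5)=+1; sign (−1)^0·-1^0·+1^2 = +1.
(a,b)_19: α=1, u≡12; β=1, v≡2 (mod 19); (12|19)=-1, (2|19)=-1; sign (−1)^1·-1^1·-1^1 = -1.
(a,b)_41: α=1, u≡33; β=1, v≡11 (mod 41); (33|41)=+1, (11|41)=-1; sign (−1)^0·+1^1·-1^1 = -1.
Ram(-1867263, 622421) = {3, 17, 19, 41}; no ℚ_3-point on the conic.

[3, 17, 19, 41]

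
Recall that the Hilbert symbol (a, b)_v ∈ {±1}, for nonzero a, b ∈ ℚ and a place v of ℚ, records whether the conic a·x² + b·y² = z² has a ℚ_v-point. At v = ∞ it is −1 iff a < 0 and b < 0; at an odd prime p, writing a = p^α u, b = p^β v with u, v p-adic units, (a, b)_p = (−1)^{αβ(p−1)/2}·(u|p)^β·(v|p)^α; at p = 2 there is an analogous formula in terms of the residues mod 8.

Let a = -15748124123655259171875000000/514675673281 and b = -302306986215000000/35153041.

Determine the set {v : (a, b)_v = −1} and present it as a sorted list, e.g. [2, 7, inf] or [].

Mod squares: a ≡ -403, b ≡ -76415. Check v ∈ {∞, 2, 3, 5, 7, 11, 13, 17, 29, 31}.
v=5: a=5^12·(≡2), b=5^7·(≡3) mod 5; (2|5)=-1, (3|5)=-1; (−1)^{12·7·2}·(-1)^7·(-1)^12 = -1.
v=11: a=11^-8·(≡9), b=11^-4·(≡10) mod 11; (9|11)=+1, (10|11)=-1; (−1)^{-8·-4·5}·(+1)^-4·(-1)^-8 = +1.
v=∞: -403 < 0 and -76415 < 0  ⇒  (a,b)_∞ = -1.
v=7: a=7^-4·(≡5), b=7^-4·(≡1) mod 7; (5|7)=-1, (1|7)=+1; (−1)^{-4·-4·3}·(-1)^-4·(+1)^-4 = +1.
v=31: a=31^1·(≡14), b=31^1·(≡3) mod 31; (14|31)=+1, (3|31)=-1; (−1)^{1·1·15}·(+1)^1·(-1)^1 = +1.
v=13: a=13^3·(≡2), b=13^2·(≡4) mod 13; (2|13)=-1, (4|13)=+1; (−1)^{3·2·6}·(-1)^2·(+1)^3 = +1.
v=17: a=17^6·(≡14), b=17^3·(≡14) mod 17; (14|17)=-1, (14|17)=-1; (−1)^{6·3·8}·(-1)^3·(-1)^6 = -1.
v=3: a=3^6·(≡2), b=3^4·(≡1) mod 3; (2|3)=-1, (1|3)=+1; (−1)^{6·4·1}·(-1)^4·(+1)^6 = +1.
v=2: v_2(a)=6, v_2(b)=6; units ≡ 5, 1 (mod 8); ε·ε+αω+βω = 0·0+6·0+6·1 ≡ 0  ⇒  (a,b)_2 = +1.
v=29: a=29^2·(≡10), b=29^1·(≡6) mod 29; (10|29)=-1, (6|29)=+1; (−1)^{2·1·14}·(-1)^1·(+1)^2 = -1.
|Ram(-403, -76415)| = 4, even; anisotropic at {5, 17, 29, ∞}.

[5, 17, 29, inf]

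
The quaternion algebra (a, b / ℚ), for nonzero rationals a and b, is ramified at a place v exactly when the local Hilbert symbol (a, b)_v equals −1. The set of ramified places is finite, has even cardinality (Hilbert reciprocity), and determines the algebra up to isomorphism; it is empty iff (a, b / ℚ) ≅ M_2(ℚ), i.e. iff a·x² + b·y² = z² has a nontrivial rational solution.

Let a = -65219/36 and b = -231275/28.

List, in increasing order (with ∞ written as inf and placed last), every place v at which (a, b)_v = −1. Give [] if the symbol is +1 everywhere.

[7, inf]

Mod squares: a ≡ -11, b ≡ -77. Check v ∈ {∞, 2, 3, 5, 7, 11, 29}.
v=∞: -11 < 0 and -77 < 0  ⇒  (a,b)_∞ = -1.
v=5: a=5^0·(≡1), b=5^2·(≡3) mod 5; (1|5)=+1, (3|5)=-1; (−1)^{0·2·2}·(+1)^2·(-1)^0 = +1.
v=29: a=29^0·(≡21), b=29^2·(≡14) mod 29; (21|29)=-1, (14|29)=-1; (−1)^{0·2·14}·(-1)^2·(-1)^0 = +1.
v=7: a=7^2·(≡6), b=7^-1·(≡3) mod 7; (6|7)=-1, (3|7)=-1; (−1)^{2·-1·3}·(-1)^-1·(-1)^2 = -1.
v=11: a=11^3·(≡2), b=11^1·(≡3) mod 11; (2|11)=-1, (3|11)=+1; (−1)^{3·1·5}·(-1)^1·(+1)^3 = +1.
v=3: a=3^-2·(≡1), b=3^0·(≡1) mod 3; (1|3)=+1, (1|3)=+1; (−1)^{-2·0·1}·(+1)^0·(+1)^-2 = +1.
v=2: v_2(a)=-2, v_2(b)=-2; units ≡ 5, 3 (mod 8); ε·ε+αω+βω = 0·1+-2·1+-2·1 ≡ 0  ⇒  (a,b)_2 = +1.
Ram(-11, -77) = {7, ∞}; no ℚ_7-point on the conic.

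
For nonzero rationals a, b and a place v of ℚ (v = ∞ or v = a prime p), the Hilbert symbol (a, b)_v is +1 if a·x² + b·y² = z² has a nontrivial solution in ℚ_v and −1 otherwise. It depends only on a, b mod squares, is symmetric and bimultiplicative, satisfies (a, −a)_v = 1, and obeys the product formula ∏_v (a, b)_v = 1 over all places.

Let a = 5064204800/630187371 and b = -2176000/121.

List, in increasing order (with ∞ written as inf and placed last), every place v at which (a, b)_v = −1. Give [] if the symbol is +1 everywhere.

(a, b) ≡ (22, -85) mod (ℚ^×)²; places V = {2, 3, 5, 11, 17, 29, 37, ∞}.
(a,b)_∞: sgn(22)=+, sgn(-85)=−, so +1.
(a,b)_5: α=2, u≡2; β=3, v≡2 (mod 5); (2|5)=-1, (2|5)=-1; sign (−1)^0·-1^3·-1^2 = -1.
(a,b)_3: α=-4, u≡1; β=0, v≡2 (mod 3); (1|3)=+1, (2|3)=-1; sign (−1)^0·+1^0·-1^-4 = +1.
(a,b)_37: α=2, u≡22; β=0, v≡34 (mod 37); (22|37)=-1, (34|37)=+1; sign (−1)^0·-1^0·+1^2 = +1.
(a,b)_17: α=2, u≡7; β=1, v≡5 (mod 17); (7|17)=-1, (5|17)=-1; sign (−1)^0·-1^1·-1^2 = -1.
(a,b)_2: α=9, β=10; u≡3, v≡3 (mod 8); ε(u)ε(v)=1·1, αω(v)=9·1, βω(u)=10·1; sum ≡ 0  ⇒  +1.
(a,b)_29: α=-4, u≡1; β=0, v≡3 (mod 29); (1|29)=+1, (3|29)=-1; sign (−1)^0·+1^0·-1^-4 = +1.
(a,b)_11: α=-1, u≡6; β=-2, v≡9 (mod 11); (6|11)=-1, (9|11)=+1; sign (−1)^0·-1^-2·+1^-1 = +1.
|Ram(22, -85)| = 2, even; anisotropic at {5, 17}.

[5, 17]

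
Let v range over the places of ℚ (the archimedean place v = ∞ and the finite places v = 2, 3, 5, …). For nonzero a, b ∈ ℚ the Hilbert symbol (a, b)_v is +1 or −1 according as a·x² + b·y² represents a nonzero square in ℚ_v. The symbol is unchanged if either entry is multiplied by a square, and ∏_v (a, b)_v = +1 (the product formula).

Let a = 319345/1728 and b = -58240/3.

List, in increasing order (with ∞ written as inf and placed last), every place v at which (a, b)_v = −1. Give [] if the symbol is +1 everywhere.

Mod squares: a ≡ 3315, b ≡ -2730. Check v ∈ {∞, 2, 3, 5, 7, 13, 17}.
v=7: a=7^0·(≡2), b=7^1·(≡1) mod 7; (2|7)=+1, (1|7)=+1; (−1)^{0·1·3}·(+1)^1·(+1)^0 = +1.
v=17: a=17^3·(≡9), b=17^0·(≡12) mod 17; (9|17)=+1, (12|17)=-1; (−1)^{3·0·8}·(+1)^0·(-1)^3 = -1.
v=3: a=3^-3·(≡1), b=3^-1·(≡2) mod 3; (1|3)=+1, (2|3)=-1; (−1)^{-3·-1·1}·(+1)^-1·(-1)^-3 = +1.
v=2: v_2(a)=-6, v_2(b)=7; units ≡ 3, 3 (mod 8); ε·ε+αω+βω = 1·1+-6·1+7·1 ≡ 0  ⇒  (a,b)_2 = +1.
v=13: a=13^1·(≡5), b=13^1·(≡6) mod 13; (5|13)=-1, (6|13)=-1; (−1)^{1·1·6}·(-1)^1·(-1)^1 = +1.
v=∞: 3315 > 0 and -2730 < 0  ⇒  (a,b)_∞ = +1.
v=5: a=5^1·(≡3), b=5^1·(≡4) mod 5; (3|5)=-1, (4|5)=+1; (−1)^{1·1·2}·(-1)^1·(+1)^1 = -1.
(3315, -2730 / ℚ) ramifies at {5, 17}: a division algebra.

[5, 17]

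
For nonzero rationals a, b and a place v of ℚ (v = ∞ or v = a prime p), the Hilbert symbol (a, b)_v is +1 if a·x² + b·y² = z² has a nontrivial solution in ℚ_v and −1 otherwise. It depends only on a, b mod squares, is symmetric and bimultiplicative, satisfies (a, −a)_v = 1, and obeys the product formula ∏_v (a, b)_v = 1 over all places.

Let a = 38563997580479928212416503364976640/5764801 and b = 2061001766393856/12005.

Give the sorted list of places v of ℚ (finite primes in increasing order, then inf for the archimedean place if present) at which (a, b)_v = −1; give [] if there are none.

(a, b) ≡ (24310, 1870) mod (ℚ^×)²; places V = {2, 3, 5, 7, 11, 13, 17, 19, ∞}.
(a,b)_11: α=9, u≡7; β=3, v≡5 (mod 11); (7|11)=-1, (5|11)=+1; sign (−1)^1·-1^3·+1^9 = +1.
(a,b)_7: α=-8, u≡6; β=-4, v≡4 (mod 7); (6|7)=-1, (4|7)=+1; sign (−1)^0·-1^-4·+1^-8 = +1.
(a,b)_2: α=21, β=11; u≡3, v≡7 (mod 8); ε(u)ε(v)=1·1, αω(v)=21·0, βω(u)=11·1; sum ≡ 0  ⇒  +1.
(a,b)_17: α=3, u≡15; β=1, v≡16 (mod 17); (15|17)=+1, (16|17)=+1; sign (−1)^0·+1^1·+1^3 = +1.
(a,b)_13: α=5, u≡8; β=2, v≡8 (mod 13); (8|13)=-1, (8|13)=-1; sign (−1)^0·-1^2·-1^5 = -1.
(a,b)_∞: sgn(24310)=+, sgn(1870)=+, so +1.
(a,b)_3: α=8, u≡1; β=6, v≡1 (mod 3); (1|3)=+1, (1|3)=+1; sign (−1)^0·+1^6·+1^8 = +1.
(a,b)_5: α=1, u≡3; β=-1, v≡1 (mod 5); (3|5)=-1, (1|5)=+1; sign (−1)^0·-1^-1·+1^1 = -1.
(a,b)_19: α=4, u≡16; β=2, v≡12 (mod 19); (16|19)=+1, (12|19)=-1; sign (−1)^0·+1^2·-1^4 = +1.
|Ram(24310, 1870)| = 2, even; anisotropic at {5, 13}.

[5, 13]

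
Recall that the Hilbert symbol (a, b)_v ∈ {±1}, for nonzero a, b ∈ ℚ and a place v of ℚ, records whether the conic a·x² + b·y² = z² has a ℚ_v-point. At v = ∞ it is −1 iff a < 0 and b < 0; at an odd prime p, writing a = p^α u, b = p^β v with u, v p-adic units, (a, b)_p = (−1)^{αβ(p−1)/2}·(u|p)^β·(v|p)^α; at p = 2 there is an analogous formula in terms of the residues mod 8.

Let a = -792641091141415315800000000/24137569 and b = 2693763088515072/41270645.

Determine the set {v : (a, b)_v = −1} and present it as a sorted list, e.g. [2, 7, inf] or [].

(a, b) ≡ (-38038, 30590) mod (ℚ^×)²; places V = {2, 3, 5, 7, 11, 13, 17, 19, 23, ∞}.
(a,b)_5: α=8, u≡3; β=-1, v≡3 (mod 5); (3|5)=-1, (3|5)=-1; sign (−1)^0·-1^-1·-1^8 = -1.
(a,b)_13: α=3, u≡12; β=-4, v≡1 (mod 13); (12|13)=+1, (1|13)=+1; sign (−1)^0·+1^-4·+1^3 = +1.
(a,b)_3: α=2, u≡2; β=8, v≡2 (mod 3); (2|3)=-1, (2|3)=-1; sign (−1)^0·-1^8·-1^2 = +1.
(a,b)_17: α=-6, u≡16; β=-2, v≡5 (mod 17); (16|17)=+1, (5|17)=-1; sign (−1)^0·+1^-2·-1^-6 = +1.
(a,b)_19: α=3, u≡15; β=1, v≡15 (mod 19); (15|19)=-1, (15|19)=-1; sign (−1)^1·-1^1·-1^3 = -1.
(a,b)_11: α=5, u≡2; β=0, v≡10 (mod 11); (2|11)=-1, (10|11)=-1; sign (−1)^0·-1^0·-1^5 = -1.
(a,b)_∞: sgn(-38038)=−, sgn(30590)=+, so +1.
(a,b)_23: α=2, u≡6; β=1, v≡21 (mod 23); (6|23)=+1, (21|23)=-1; sign (−1)^0·+1^1·-1^2 = +1.
(a,b)_2: α=9, β=27; u≡5, v≡7 (mod 8); ε(u)ε(v)=0·1, αω(v)=9·0, βω(u)=27·1; sum ≡ 1  ⇒  -1.
(a,b)_7: α=3, u≡6; β=1, v≡2 (mod 7); (6|7)=-1, (2|7)=+1; sign (−1)^1·-1^1·+1^3 = +1.
|Ram(-38038, 30590)| = 4, even; anisotropic at {2, 5, 11, 19}.

[2, 5, 11, 19]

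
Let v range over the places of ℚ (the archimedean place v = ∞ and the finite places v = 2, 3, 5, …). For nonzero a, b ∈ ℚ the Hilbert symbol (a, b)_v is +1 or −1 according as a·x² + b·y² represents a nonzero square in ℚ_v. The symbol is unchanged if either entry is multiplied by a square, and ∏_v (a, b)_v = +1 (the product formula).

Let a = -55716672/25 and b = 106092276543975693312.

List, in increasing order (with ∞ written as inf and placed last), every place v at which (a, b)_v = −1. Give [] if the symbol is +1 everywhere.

[2, 11, 23, 37]

Mod squares: a ≡ -870573, b ≡ 16540887. Check v ∈ {∞, 2, 3, 5, 11, 19, 23, 31, 37}.
v=3: a=3^1·(≡2), b=3^3·(≡1) mod 3; (2|3)=-1, (1|3)=+1; (−1)^{1·3·1}·(-1)^3·(+1)^1 = +1.
v=∞: -870573 < 0 and 16540887 > 0  ⇒  (a,b)_∞ = +1.
v=11: a=11^1·(≡6), b=11^1·(≡2) mod 11; (6|11)=-1, (2|11)=-1; (−1)^{1·1·5}·(-1)^1·(-1)^1 = -1.
v=37: a=37^1·(≡21), b=37^3·(≡31) mod 37; (21|37)=+1, (31|37)=-1; (−1)^{1·3·18}·(+1)^3·(-1)^1 = -1.
v=31: a=31^1·(≡30), b=31^3·(≡16) mod 31; (30|31)=-1, (16|31)=+1; (−1)^{1·3·15}·(-1)^3·(+1)^1 = +1.
v=2: v_2(a)=6, v_2(b)=10; units ≡ 3, 7 (mod 8); ε·ε+αω+βω = 1·1+6·0+10·1 ≡ 1  ⇒  (a,b)_2 = -1.
v=23: a=23^1·(≡17), b=23^3·(≡7) mod 23; (17|23)=-1, (7|23)=-1; (−1)^{1·3·11}·(-1)^3·(-1)^1 = -1.
v=5: a=5^-2·(≡3), b=5^0·(≡2) mod 5; (3|5)=-1, (2|5)=-1; (−1)^{-2·0·2}·(-1)^0·(-1)^-2 = +1.
v=19: a=19^0·(≡5), b=19^1·(≡3) mod 19; (5|19)=+1, (3|19)=-1; (−1)^{0·1·9}·(+1)^1·(-1)^0 = +1.
(-870573, 16540887 / ℚ) ramifies at {2, 11, 23, 37}: a division algebra.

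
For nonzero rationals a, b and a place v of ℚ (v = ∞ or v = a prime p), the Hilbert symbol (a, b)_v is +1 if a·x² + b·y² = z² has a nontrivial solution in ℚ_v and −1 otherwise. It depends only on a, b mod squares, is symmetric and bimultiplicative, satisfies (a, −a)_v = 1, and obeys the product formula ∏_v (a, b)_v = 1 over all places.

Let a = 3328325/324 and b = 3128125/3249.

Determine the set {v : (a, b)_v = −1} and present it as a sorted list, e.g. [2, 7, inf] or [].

Mod squares: a ≡ 2717, b ≡ 5005. Check v ∈ {∞, 2, 3, 5, 7, 11, 13, 19}.
v=19: a=19^1·(≡14), b=19^-2·(≡13) mod 19; (14|19)=-1, (13|19)=-1; (−1)^{1·-2·9}·(-1)^-2·(-1)^1 = -1.
v=3: a=3^-4·(≡2), b=3^-2·(≡1) mod 3; (2|3)=-1, (1|3)=+1; (−1)^{-4·-2·1}·(-1)^-2·(+1)^-4 = +1.
v=13: a=13^1·(≡10), b=13^1·(≡5) mod 13; (10|13)=+1, (5|13)=-1; (−1)^{1·1·6}·(+1)^1·(-1)^1 = -1.
v=2: v_2(a)=-2, v_2(b)=0; units ≡ 5, 5 (mod 8); ε·ε+αω+βω = 0·0+-2·1+0·1 ≡ 0  ⇒  (a,b)_2 = +1.
v=11: a=11^1·(≡4), b=11^1·(≡9) mod 11; (4|11)=+1, (9|11)=+1; (−1)^{1·1·5}·(+1)^1·(+1)^1 = -1.
v=5: a=5^2·(≡2), b=5^5·(≡4) mod 5; (2|5)=-1, (4|5)=+1; (−1)^{2·5·2}·(-1)^5·(+1)^2 = -1.
v=∞: 2717 > 0 and 5005 > 0  ⇒  (a,b)_∞ = +1.
v=7: a=7^2·(≡2), b=7^1·(≡2) mod 7; (2|7)=+1, (2|7)=+1; (−1)^{2·1·3}·(+1)^1·(+1)^2 = +1.
|Ram(2717, 5005)| = 4, even; anisotropic at {5, 11, 13, 19}.

[5, 11, 13, 19]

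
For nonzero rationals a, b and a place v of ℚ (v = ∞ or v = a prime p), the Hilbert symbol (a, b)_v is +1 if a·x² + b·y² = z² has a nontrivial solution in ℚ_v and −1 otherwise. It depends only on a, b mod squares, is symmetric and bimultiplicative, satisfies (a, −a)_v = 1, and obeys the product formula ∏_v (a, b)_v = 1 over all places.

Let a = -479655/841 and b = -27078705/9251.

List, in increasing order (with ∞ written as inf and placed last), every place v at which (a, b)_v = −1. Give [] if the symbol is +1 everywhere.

[3, 11, 23, inf]

(a, b) ≡ (-53295, -408595) mod (ℚ^×)²; places V = {2, 3, 5, 11, 17, 19, 23, 29, ∞}.
(a,b)_∞: sgn(-53295)=−, sgn(-408595)=−, so -1.
(a,b)_17: α=1, u≡7; β=1, v≡6 (mod 17); (7|17)=-1, (6|17)=-1; sign (−1)^0·-1^1·-1^1 = +1.
(a,b)_5: α=1, u≡4; β=1, v≡4 (mod 5); (4|5)=+1, (4|5)=+1; sign (−1)^0·+1^1·+1^1 = +1.
(a,b)_11: α=1, u≡2; β=-1, v≡10 (mod 11); (2|11)=-1, (10|11)=-1; sign (−1)^1·-1^-1·-1^1 = -1.
(a,b)_2: α=0, β=0; u≡1, v≡5 (mod 8); ε(u)ε(v)=0·0, αω(v)=0·1, βω(u)=0·0; sum ≡ 0  ⇒  +1.
(a,b)_29: α=-2, u≡5; β=-2, v≡12 (mod 29); (5|29)=+1, (12|29)=-1; sign (−1)^0·+1^-2·-1^-2 = +1.
(a,b)_3: α=3, u≡1; β=6, v≡2 (mod 3); (1|3)=+1, (2|3)=-1; sign (−1)^0·+1^6·-1^3 = -1.
(a,b)_19: α=1, u≡5; β=1, v≡12 (mod 19); (5|19)=+1, (12|19)=-1; sign (−1)^1·+1^1·-1^1 = +1.
(a,b)_23: α=0, u≡22; β=1, v≡7 (mod 23); (22|23)=-1, (7|23)=-1; sign (−1)^0·-1^1·-1^0 = -1.
(-53295, -408595 / ℚ) ramifies at {3, 11, 23, ∞}: a division algebra.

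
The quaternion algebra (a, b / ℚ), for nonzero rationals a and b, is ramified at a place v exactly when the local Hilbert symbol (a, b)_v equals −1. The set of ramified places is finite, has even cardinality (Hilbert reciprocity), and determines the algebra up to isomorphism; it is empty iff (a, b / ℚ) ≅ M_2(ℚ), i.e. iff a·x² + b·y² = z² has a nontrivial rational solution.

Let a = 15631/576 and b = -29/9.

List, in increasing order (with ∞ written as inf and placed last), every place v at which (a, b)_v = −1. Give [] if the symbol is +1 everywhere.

Mod squares: a ≡ 319, b ≡ -29. Check v ∈ {∞, 2, 3, 7, 11, 29}.
v=3: a=3^-2·(≡1), b=3^-2·(≡1) mod 3; (1|3)=+1, (1|3)=+1; (−1)^{-2·-2·1}·(+1)^-2·(+1)^-2 = +1.
v=29: a=29^1·(≡3), b=29^1·(≡16) mod 29; (3|29)=-1, (16|29)=+1; (−1)^{1·1·14}·(-1)^1·(+1)^1 = -1.
v=∞: 319 > 0 and -29 < 0  ⇒  (a,b)_∞ = +1.
v=11: a=11^1·(≡6), b=11^0·(≡9) mod 11; (6|11)=-1, (9|11)=+1; (−1)^{1·0·5}·(-1)^0·(+1)^1 = +1.
v=2: v_2(a)=-6, v_2(b)=0; units ≡ 7, 3 (mod 8); ε·ε+αω+βω = 1·1+-6·1+0·0 ≡ 1  ⇒  (a,b)_2 = -1.
v=7: a=7^2·(≡2), b=7^0·(≡3) mod 7; (2|7)=+1, (3|7)=-1; (−1)^{2·0·3}·(+1)^0·(-1)^2 = +1.
(319, -29 / ℚ) ramifies at {2, 29}: a division algebra.

[2, 29]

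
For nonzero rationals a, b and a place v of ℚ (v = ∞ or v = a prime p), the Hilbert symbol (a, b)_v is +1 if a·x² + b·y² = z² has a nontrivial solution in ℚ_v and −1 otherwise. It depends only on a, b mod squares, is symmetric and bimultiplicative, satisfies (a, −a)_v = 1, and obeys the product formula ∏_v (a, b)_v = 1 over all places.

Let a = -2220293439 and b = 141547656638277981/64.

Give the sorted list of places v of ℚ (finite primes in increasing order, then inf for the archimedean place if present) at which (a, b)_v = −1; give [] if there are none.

Mod squares: a ≡ -31, b ≡ 2821. Check v ∈ {∞, 2, 3, 7, 13, 31}.
v=∞: -31 < 0 and 2821 > 0  ⇒  (a,b)_∞ = +1.
v=7: a=7^2·(≡2), b=7^3·(≡4) mod 7; (2|7)=+1, (4|7)=+1; (−1)^{2·3·3}·(+1)^3·(+1)^2 = +1.
v=3: a=3^2·(≡2), b=3^8·(≡1) mod 3; (2|3)=-1, (1|3)=+1; (−1)^{2·8·1}·(-1)^8·(+1)^2 = +1.
v=31: a=31^3·(≡26), b=31^5·(≡13) mod 31; (26|31)=-1, (13|31)=-1; (−1)^{3·5·15}·(-1)^5·(-1)^3 = -1.
v=2: v_2(a)=0, v_2(b)=-6; units ≡ 1, 5 (mod 8); ε·ε+αω+βω = 0·0+0·1+-6·0 ≡ 0  ⇒  (a,b)_2 = +1.
v=13: a=13^2·(≡8), b=13^3·(≡9) mod 13; (8|13)=-1, (9|13)=+1; (−1)^{2·3·6}·(-1)^3·(+1)^2 = -1.
Ram(-31, 2821) = {13, 31}; no ℚ_13-point on the conic.

[13, 31]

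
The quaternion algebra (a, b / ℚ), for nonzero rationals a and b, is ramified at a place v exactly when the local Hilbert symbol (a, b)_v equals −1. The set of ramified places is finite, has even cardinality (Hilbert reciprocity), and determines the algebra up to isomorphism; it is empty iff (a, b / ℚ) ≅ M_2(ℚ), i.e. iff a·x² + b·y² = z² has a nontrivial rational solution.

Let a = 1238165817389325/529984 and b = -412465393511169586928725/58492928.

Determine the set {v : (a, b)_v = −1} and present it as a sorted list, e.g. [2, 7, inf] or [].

Mod squares: a ≡ 3106277, b ≡ -602. Check v ∈ {∞, 2, 3, 5, 7, 11, 13, 29, 43, 47, 53}.
v=13: a=13^-2·(≡2), b=13^-4·(≡10) mod 13; (2|13)=-1, (10|13)=+1; (−1)^{-2·-4·6}·(-1)^-4·(+1)^-2 = +1.
v=7: a=7^-2·(≡6), b=7^3·(≡5) mod 7; (6|7)=-1, (5|7)=-1; (−1)^{-2·3·3}·(-1)^3·(-1)^-2 = -1.
v=43: a=43^1·(≡29), b=43^1·(≡39) mod 43; (29|43)=-1, (39|43)=-1; (−1)^{1·1·21}·(-1)^1·(-1)^1 = -1.
v=5: a=5^2·(≡2), b=5^2·(≡2) mod 5; (2|5)=-1, (2|5)=-1; (−1)^{2·2·2}·(-1)^2·(-1)^2 = +1.
v=3: a=3^2·(≡2), b=3^0·(≡1) mod 3; (2|3)=-1, (1|3)=+1; (−1)^{2·0·1}·(-1)^0·(+1)^2 = +1.
v=29: a=29^1·(≡4), b=29^2·(≡9) mod 29; (4|29)=+1, (9|29)=+1; (−1)^{1·2·14}·(+1)^2·(+1)^1 = +1.
v=2: v_2(a)=-6, v_2(b)=-11; units ≡ 5, 3 (mod 8); ε·ε+αω+βω = 0·1+-6·1+-11·1 ≡ 1  ⇒  (a,b)_2 = -1.
v=∞: 3106277 > 0 and -602 < 0  ⇒  (a,b)_∞ = +1.
v=11: a=11^6·(≡3), b=11^8·(≡9) mod 11; (3|11)=+1, (9|11)=+1; (−1)^{6·8·5}·(+1)^8·(+1)^6 = +1.
v=47: a=47^1·(≡28), b=47^2·(≡25) mod 47; (28|47)=+1, (25|47)=+1; (−1)^{1·2·23}·(+1)^2·(+1)^1 = +1.
v=53: a=53^1·(≡38), b=53^2·(≡41) mod 53; (38|53)=+1, (41|53)=-1; (−1)^{1·2·26}·(+1)^2·(-1)^1 = -1.
|Ram(3106277, -602)| = 4, even; anisotropic at {2, 7, 43, 53}.

[2, 7, 43, 53]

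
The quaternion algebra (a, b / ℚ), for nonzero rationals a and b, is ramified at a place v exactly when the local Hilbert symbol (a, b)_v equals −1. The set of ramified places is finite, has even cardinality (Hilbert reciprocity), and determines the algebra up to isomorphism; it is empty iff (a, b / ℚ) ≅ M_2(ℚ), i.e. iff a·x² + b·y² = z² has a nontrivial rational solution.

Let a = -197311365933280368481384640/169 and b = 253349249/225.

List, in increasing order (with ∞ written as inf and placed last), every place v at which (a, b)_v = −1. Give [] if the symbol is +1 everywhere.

[11, 19]

(a, b) ≡ (-1303115, 876641) mod (ℚ^×)²; places V = {2, 3, 5, 11, 13, 17, 19, 29, 37, 43, 53, ∞}.
(a,b)_19: α=1, u≡11; β=1, v≡16 (mod 19); (11|19)=+1, (16|19)=+1; sign (−1)^1·+1^1·+1^1 = -1.
(a,b)_37: α=4, u≡16; β=1, v≡19 (mod 37); (16|37)=+1, (19|37)=-1; sign (−1)^0·+1^1·-1^4 = +1.
(a,b)_13: α=-2, u≡7; β=0, v≡9 (mod 13); (7|13)=-1, (9|13)=+1; sign (−1)^0·-1^0·+1^-2 = +1.
(a,b)_17: α=2, u≡7; β=2, v≡9 (mod 17); (7|17)=-1, (9|17)=+1; sign (−1)^0·-1^2·+1^2 = +1.
(a,b)_2: α=6, β=0; u≡5, v≡1 (mod 8); ε(u)ε(v)=0·0, αω(v)=6·0, βω(u)=0·1; sum ≡ 0  ⇒  +1.
(a,b)_11: α=1, u≡1; β=0, v≡2 (mod 11); (1|11)=+1, (2|11)=-1; sign (−1)^0·+1^0·-1^1 = -1.
(a,b)_5: α=1, u≡3; β=-2, v≡1 (mod 5); (3|5)=-1, (1|5)=+1; sign (−1)^0·-1^-2·+1^1 = +1.
(a,b)_53: α=2, u≡4; β=0, v≡51 (mod 53); (4|53)=+1, (51|53)=-1; sign (−1)^0·+1^0·-1^2 = +1.
(a,b)_29: α=3, u≡19; β=1, v≡14 (mod 29); (19|29)=-1, (14|29)=-1; sign (−1)^0·-1^1·-1^3 = +1.
(a,b)_43: α=3, u≡14; β=1, v≡37 (mod 43); (14|43)=+1, (37|43)=-1; sign (−1)^1·+1^1·-1^3 = +1.
(a,b)_3: α=0, u≡1; β=-2, v≡2 (mod 3); (1|3)=+1, (2|3)=-1; sign (−1)^0·+1^-2·-1^0 = +1.
(a,b)_∞: sgn(-1303115)=−, sgn(876641)=+, so +1.
Ram(-1303115, 876641) = {11, 19}; no ℚ_11-point on the conic.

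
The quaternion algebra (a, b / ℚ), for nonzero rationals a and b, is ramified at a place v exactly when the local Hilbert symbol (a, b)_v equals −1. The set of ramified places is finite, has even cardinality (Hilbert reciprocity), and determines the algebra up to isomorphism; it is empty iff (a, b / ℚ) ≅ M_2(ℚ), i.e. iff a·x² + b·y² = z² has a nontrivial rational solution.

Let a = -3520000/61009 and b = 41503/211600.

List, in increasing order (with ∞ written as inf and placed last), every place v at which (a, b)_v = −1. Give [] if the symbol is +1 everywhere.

[7, 11]

(a, b) ≡ (-22, 7) mod (ℚ^×)²; places V = {2, 5, 7, 11, 13, 19, 23, ∞}.
(a,b)_7: α=0, u≡5; β=3, v≡4 (mod 7); (5|7)=-1, (4|7)=+1; sign (−1)^0·-1^3·+1^0 = -1.
(a,b)_13: α=-2, u≡1; β=0, v≡6 (mod 13); (1|13)=+1, (6|13)=-1; sign (−1)^0·+1^0·-1^-2 = +1.
(a,b)_∞: sgn(-22)=−, sgn(7)=+, so +1.
(a,b)_5: α=4, u≡2; β=-2, v≡2 (mod 5); (2|5)=-1, (2|5)=-1; sign (−1)^0·-1^-2·-1^4 = +1.
(a,b)_23: α=0, u≡8; β=-2, v≡14 (mod 23); (8|23)=+1, (14|23)=-1; sign (−1)^0·+1^-2·-1^0 = +1.
(a,b)_11: α=1, u≡4; β=2, v≡6 (mod 11); (4|11)=+1, (6|11)=-1; sign (−1)^0·+1^2·-1^1 = -1.
(a,b)_19: α=-2, u≡11; β=0, v≡4 (mod 19); (11|19)=+1, (4|19)=+1; sign (−1)^0·+1^0·+1^-2 = +1.
(a,b)_2: α=9, β=-4; u≡5, v≡7 (mod 8); ε(u)ε(v)=0·1, αω(v)=9·0, βω(u)=-4·1; sum ≡ 0  ⇒  +1.
(-22, 7 / ℚ) ramifies at {7, 11}: a division algebra.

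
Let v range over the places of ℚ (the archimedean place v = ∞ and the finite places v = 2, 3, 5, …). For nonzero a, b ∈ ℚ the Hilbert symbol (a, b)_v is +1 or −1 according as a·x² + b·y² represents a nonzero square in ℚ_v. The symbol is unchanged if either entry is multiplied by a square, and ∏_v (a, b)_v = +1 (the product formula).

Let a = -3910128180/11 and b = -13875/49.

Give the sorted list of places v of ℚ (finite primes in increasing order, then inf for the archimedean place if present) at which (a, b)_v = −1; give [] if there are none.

[7, 11, 17, 37, 41, inf]

Mod squares: a ≡ -29786295, b ≡ -555. Check v ∈ {∞, 2, 3, 5, 7, 11, 17, 19, 37, 41}.
v=7: a=7^1·(≡3), b=7^-2·(≡6) mod 7; (3|7)=-1, (6|7)=-1; (−1)^{1·-2·3}·(-1)^-2·(-1)^1 = -1.
v=17: a=17^1·(≡15), b=17^0·(≡10) mod 17; (15|17)=+1, (10|17)=-1; (−1)^{1·0·8}·(+1)^0·(-1)^1 = -1.
v=19: a=19^2·(≡11), b=19^0·(≡3) mod 19; (11|19)=+1, (3|19)=-1; (−1)^{2·0·9}·(+1)^0·(-1)^2 = +1.
v=41: a=41^1·(≡31), b=41^0·(≡3) mod 41; (31|41)=+1, (3|41)=-1; (−1)^{1·0·20}·(+1)^0·(-1)^1 = -1.
v=3: a=3^1·(≡2), b=3^1·(≡1) mod 3; (2|3)=-1, (1|3)=+1; (−1)^{1·1·1}·(-1)^1·(+1)^1 = +1.
v=37: a=37^1·(≡27), b=37^1·(≡15) mod 37; (27|37)=+1, (15|37)=-1; (−1)^{1·1·18}·(+1)^1·(-1)^1 = -1.
v=∞: -29786295 < 0 and -555 < 0  ⇒  (a,b)_∞ = -1.
v=5: a=5^1·(≡4), b=5^3·(≡1) mod 5; (4|5)=+1, (1|5)=+1; (−1)^{1·3·2}·(+1)^3·(+1)^1 = +1.
v=2: v_2(a)=2, v_2(b)=0; units ≡ 1, 5 (mod 8); ε·ε+αω+βω = 0·0+2·1+0·0 ≡ 0  ⇒  (a,b)_2 = +1.
v=11: a=11^-1·(≡9), b=11^0·(≡8) mod 11; (9|11)=+1, (8|11)=-1; (−1)^{-1·0·5}·(+1)^0·(-1)^-1 = -1.
Ram(-29786295, -555) = {7, 11, 17, 37, 41, ∞}; no ℚ_7-point on the conic.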